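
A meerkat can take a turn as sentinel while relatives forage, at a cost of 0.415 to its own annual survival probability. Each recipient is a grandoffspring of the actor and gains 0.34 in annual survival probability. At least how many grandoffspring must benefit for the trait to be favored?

r to a grandoffspring = 0.25 (two parent–offspring links: r = (1/2)^2 = 1/4).
Hamilton's rule: n·r·B > C  ⇒  n > C/(r·B) = 0.415/(0.25·0.34) = 4.882.
The smallest integer exceeding 4.882 is 5.

5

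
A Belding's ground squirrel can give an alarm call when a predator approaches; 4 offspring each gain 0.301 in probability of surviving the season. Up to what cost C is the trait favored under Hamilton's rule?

r to an offspring = 0.5 (one parent–offspring link: r = (1/2)^1 = 1/2).
Hamilton's rule: n·r·B > C, so the trait is favored while C < n·r·B = 4·0.5·0.301 = 0.602.

0.602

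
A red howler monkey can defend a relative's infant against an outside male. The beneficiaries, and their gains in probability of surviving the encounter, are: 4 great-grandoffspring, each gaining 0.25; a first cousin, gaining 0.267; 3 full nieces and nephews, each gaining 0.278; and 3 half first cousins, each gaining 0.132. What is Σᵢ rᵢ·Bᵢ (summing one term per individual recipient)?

0.391625

r to a great-grandoffspring = 1/8 (three parent–offspring links: r = (1/2)^3 = 1/8).
r to a first cousin = 0.125 (first cousins share one grandparent pair — two paths of length 4: r = 2·(1/2)^4 = 1/8).
r to a full niece or nephew = 1/4 (full aunt/uncle↔niece/nephew: two paths of length 3 through the shared grandparent pair: r = 2·(1/2)^3 = 1/4).
r to a half first cousin = 1/16 (half first cousins share one grandparent — one path of length 4: r = (1/2)^4 = 1/16).
Summing one r·B term per recipient: 4·0.125·0.25 + 1·0.125·0.267 + 3·0.25·0.278 + 3·0.0625·0.132 = 0.391625.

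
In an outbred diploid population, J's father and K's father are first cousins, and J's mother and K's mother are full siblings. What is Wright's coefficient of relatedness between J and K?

0.15625

Relatedness sums over independent paths through distinct common ancestors.
J and K are related in two ways: second cousins through their fathers (r = 1/32) and first cousins through their mothers (r = 1/8).
r = 1/32 + 1/8 = 0.15625.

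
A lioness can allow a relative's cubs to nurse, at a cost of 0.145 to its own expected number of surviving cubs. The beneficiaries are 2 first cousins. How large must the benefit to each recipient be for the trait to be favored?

r to a first cousin = 1/8 (first cousins share one grandparent pair — two paths of length 4: r = 2·(1/2)^4 = 1/8).
Hamilton's rule with n recipients of equal r: n·r·B > C, so B > C/(n·r) = 0.145/(2·0.125) = 0.58.

0.58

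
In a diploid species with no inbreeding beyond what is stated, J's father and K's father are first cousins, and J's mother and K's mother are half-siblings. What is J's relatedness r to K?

0.09375

Wright's path rule: contributions from independent ancestry routes add.
J and K are related in two ways: second cousins through their fathers (r = 1/32) and half first cousins through their mothers (r = 1/16).
r = 1/32 + 1/16 = 3/32 = 0.09375.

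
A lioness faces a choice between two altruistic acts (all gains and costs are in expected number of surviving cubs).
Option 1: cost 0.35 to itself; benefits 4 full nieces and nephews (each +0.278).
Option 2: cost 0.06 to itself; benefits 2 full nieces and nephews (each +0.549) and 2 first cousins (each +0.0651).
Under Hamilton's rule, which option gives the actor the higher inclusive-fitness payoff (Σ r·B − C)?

Option 2

Option 1: r to a full niece or nephew = 0.25.
Option 1: Σ r·B − C = (4·0.25·0.278) − 0.35 = -0.072.
Option 2: r to a full niece or nephew = 0.25.
Option 2: r to a first cousin = 0.125.
Option 2: Σ r·B − C = (2·0.25·0.549 + 2·0.125·0.0651) − 0.06 = 0.230775.
Option 2 has the higher net inclusive-fitness payoff.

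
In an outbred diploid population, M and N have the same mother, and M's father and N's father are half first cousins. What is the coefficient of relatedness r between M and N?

0.265625

Relatedness sums over independent paths through distinct common ancestors.
M and N are related in two ways: half-sibs through their shared mother (r = 1/4) and half second cousins through their fathers (r = 1/64).
r = 1/4 + 1/64 = 17/64 = 0.265625.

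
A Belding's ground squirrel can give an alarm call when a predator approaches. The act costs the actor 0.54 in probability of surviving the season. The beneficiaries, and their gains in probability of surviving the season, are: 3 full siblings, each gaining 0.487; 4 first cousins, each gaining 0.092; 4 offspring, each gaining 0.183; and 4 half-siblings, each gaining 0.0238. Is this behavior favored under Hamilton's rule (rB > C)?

Hamilton's rule: the trait is favored when the sum of r·B over every recipient exceeds the actor's cost C.
r to a full sibling = 1/2 (full sibs share both parents — two paths of length 2: r = 2·(1/2)^2 = 1/2).
r to a first cousin = 0.125 (first cousins share one grandparent pair — two paths of length 4: r = 2·(1/2)^4 = 1/8).
r to an offspring = 0.5 (one parent–offspring link: r = (1/2)^1 = 1/2).
r to a half-sibling = 0.25 (half-sibs share one parent — one path of length 2: r = (1/2)^2 = 1/4).
Summing one r·B term per recipient: 3·0.5·0.487 + 4·0.125·0.092 + 4·0.5·0.183 + 4·0.25·0.0238 = 1.1663.
1.1663 > 0.54: the indirect benefit exceeds the cost.

Yes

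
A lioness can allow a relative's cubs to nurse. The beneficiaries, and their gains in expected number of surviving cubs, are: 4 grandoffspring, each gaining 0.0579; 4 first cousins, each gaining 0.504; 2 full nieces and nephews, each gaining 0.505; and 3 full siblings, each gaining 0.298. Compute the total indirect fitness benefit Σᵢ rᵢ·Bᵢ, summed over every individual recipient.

1.0094

r to a grandoffspring = 1/4 (two parent–offspring links: r = (1/2)^2 = 1/4).
r to a first cousin = 0.125 (first cousins share one grandparent pair — two paths of length 4: r = 2·(1/2)^4 = 1/8).
r to a full niece or nephew = 1/4 (full aunt/uncle↔niece/nephew: two paths of length 3 through the shared grandparent pair: r = 2·(1/2)^3 = 1/4).
r to a full sibling = 0.5 (full sibs share both parents — two paths of length 2: r = 2·(1/2)^2 = 1/2).
Summing one r·B term per recipient: 4·0.25·0.0579 + 4·0.125·0.504 + 2·0.25·0.505 + 3·0.5·0.298 = 1.0094.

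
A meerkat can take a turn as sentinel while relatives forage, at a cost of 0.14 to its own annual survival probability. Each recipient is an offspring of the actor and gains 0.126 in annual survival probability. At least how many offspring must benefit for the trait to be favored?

3

r to an offspring = 0.5 (one parent–offspring link: r = (1/2)^1 = 1/2).
Hamilton's rule: n·r·B > C  ⇒  n > C/(r·B) = 0.14/(0.5·0.126) = 2.222.
The smallest integer exceeding 2.222 is 3.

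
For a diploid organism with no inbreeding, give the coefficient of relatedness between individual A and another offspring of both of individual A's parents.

Each parent–offspring link contributes a factor of 1/2, and independent paths through distinct common ancestors add.
Full sibs share both parents — two paths of length 2: r = 2·(1/2)^2 = 1/2.

0.5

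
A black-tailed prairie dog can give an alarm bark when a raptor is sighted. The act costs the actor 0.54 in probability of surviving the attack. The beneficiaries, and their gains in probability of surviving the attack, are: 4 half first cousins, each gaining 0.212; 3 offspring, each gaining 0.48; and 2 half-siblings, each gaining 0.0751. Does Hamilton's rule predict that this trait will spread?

Yes

Hamilton's rule: the trait is favored when the sum of r·B over every recipient exceeds the actor's cost C.
r to a half first cousin = 1/16 (half first cousins share one grandparent — one path of length 4: r = (1/2)^4 = 1/16).
r to an offspring = 1/2 (one parent–offspring link: r = (1/2)^1 = 1/2).
r to a half-sibling = 1/4 (half-sibs share one parent — one path of length 2: r = (1/2)^2 = 1/4).
Summing one r·B term per recipient: 4·0.0625·0.212 + 3·0.5·0.48 + 2·0.25·0.0751 = 0.81055.
0.81055 > 0.54: the indirect benefit exceeds the cost.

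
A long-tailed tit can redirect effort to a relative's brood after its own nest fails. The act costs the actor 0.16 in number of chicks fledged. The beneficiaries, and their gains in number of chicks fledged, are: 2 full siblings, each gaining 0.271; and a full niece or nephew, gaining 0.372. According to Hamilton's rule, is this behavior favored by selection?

Yes

Hamilton's rule: the trait is favored when the sum of r·B over every recipient exceeds the actor's cost C.
r to a full sibling = 0.5 (full sibs share both parents — two paths of length 2: r = 2·(1/2)^2 = 1/2).
r to a full niece or nephew = 1/4 (full aunt/uncle↔niece/nephew: two paths of length 3 through the shared grandparent pair: r = 2·(1/2)^3 = 1/4).
Summing one r·B term per recipient: 2·0.5·0.271 + 1·0.25·0.372 = 0.364.
0.364 > 0.16: the indirect benefit exceeds the cost.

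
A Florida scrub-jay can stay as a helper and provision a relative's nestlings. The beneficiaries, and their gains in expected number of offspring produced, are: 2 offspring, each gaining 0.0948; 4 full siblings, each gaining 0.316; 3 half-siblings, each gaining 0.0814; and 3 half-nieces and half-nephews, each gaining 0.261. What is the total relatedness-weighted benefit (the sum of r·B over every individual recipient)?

r to an offspring = 1/2 (one parent–offspring link: r = (1/2)^1 = 1/2).
r to a full sibling = 0.5 (full sibs share both parents — two paths of length 2: r = 2·(1/2)^2 = 1/2).
r to a half-sibling = 1/4 (half-sibs share one parent — one path of length 2: r = (1/2)^2 = 1/4).
r to a half-niece or half-nephew = 0.125 (half-aunt/uncle↔niece/nephew: one path of length 3: r = (1/2)^3 = 1/8).
Summing one r·B term per recipient: 2·0.5·0.0948 + 4·0.5·0.316 + 3·0.25·0.0814 + 3·0.125·0.261 = 0.885725.

0.885725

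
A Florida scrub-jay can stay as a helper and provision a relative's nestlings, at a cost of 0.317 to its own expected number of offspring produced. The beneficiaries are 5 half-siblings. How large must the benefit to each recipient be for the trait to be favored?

r to a half-sibling = 0.25 (half-sibs share one parent — one path of length 2: r = (1/2)^2 = 1/4).
Hamilton's rule with n recipients of equal r: n·r·B > C, so B > C/(n·r) = 0.317/(5·0.25) = 0.2536.

0.2536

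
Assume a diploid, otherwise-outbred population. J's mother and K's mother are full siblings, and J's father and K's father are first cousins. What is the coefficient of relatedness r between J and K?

0.15625

With two independent routes of shared ancestry, r is the sum of the two contributions.
J and K are related in two ways: first cousins through their mothers (r = 1/8) and second cousins through their fathers (r = 1/32).
r = 1/8 + 1/32 = 5/32 = 0.15625.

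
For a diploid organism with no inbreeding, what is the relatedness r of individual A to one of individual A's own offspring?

Each parent–offspring link contributes a factor of 1/2, and independent paths through distinct common ancestors add.
One parent–offspring link: r = (1/2)^1 = 1/2.

0.5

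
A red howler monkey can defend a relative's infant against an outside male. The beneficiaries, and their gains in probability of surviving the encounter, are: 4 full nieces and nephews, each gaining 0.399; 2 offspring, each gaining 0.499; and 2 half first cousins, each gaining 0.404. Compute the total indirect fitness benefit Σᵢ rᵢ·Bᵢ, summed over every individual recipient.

r to a full niece or nephew = 1/4 (full aunt/uncle↔niece/nephew: two paths of length 3 through the shared grandparent pair: r = 2·(1/2)^3 = 1/4).
r to an offspring = 1/2 (one parent–offspring link: r = (1/2)^1 = 1/2).
r to a half first cousin = 1/16 (half first cousins share one grandparent — one path of length 4: r = (1/2)^4 = 1/16).
Summing one r·B term per recipient: 4·0.25·0.399 + 2·0.5·0.499 + 2·0.0625·0.404 = 0.9485.

0.9485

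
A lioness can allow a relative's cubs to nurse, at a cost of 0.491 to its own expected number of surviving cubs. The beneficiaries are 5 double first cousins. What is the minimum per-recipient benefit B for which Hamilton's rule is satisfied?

0.3928

r to a double first cousin = 1/4 (double first cousins share both grandparent pairs — four paths of length 4: r = 4·(1/2)^4 = 1/4).
Hamilton's rule with n recipients of equal r: n·r·B > C, so B > C/(n·r) = 0.491/(5·0.25) = 0.3928.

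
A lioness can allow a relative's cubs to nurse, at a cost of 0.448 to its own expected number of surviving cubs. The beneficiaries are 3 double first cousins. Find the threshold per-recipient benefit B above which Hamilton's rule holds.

0.5973

r to a double first cousin = 0.25 (double first cousins share both grandparent pairs — four paths of length 4: r = 4·(1/2)^4 = 1/4).
Hamilton's rule with n recipients of equal r: n·r·B > C, so B > C/(n·r) = 0.448/(3·0.25) = 0.5973.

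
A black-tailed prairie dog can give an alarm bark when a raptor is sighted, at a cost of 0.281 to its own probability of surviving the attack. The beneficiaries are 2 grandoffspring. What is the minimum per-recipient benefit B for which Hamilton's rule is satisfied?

0.562

r to a grandoffspring = 1/4 (two parent–offspring links: r = (1/2)^2 = 1/4).
Hamilton's rule with n recipients of equal r: n·r·B > C, so B > C/(n·r) = 0.281/(2·0.25) = 0.562.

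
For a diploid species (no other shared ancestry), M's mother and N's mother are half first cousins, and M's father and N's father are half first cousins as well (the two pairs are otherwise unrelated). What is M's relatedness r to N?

Independent pedigree routes through distinct common ancestors add.
M and N are related in two ways: half second cousins through their mothers (r = 1/64) and half second cousins through their fathers (r = 1/64).
r = 1/64 + 1/64 = 0.03125.

0.03125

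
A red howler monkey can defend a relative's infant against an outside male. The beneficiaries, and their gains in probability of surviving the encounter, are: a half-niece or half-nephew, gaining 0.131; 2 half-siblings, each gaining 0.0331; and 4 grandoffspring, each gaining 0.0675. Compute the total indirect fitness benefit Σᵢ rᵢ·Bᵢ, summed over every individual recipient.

r to a half-niece or half-nephew = 0.125 (half-aunt/uncle↔niece/nephew: one path of length 3: r = (1/2)^3 = 1/8).
r to a half-sibling = 0.25 (half-sibs share one parent — one path of length 2: r = (1/2)^2 = 1/4).
r to a grandoffspring = 1/4 (two parent–offspring links: r = (1/2)^2 = 1/4).
Summing one r·B term per recipient: 1·0.125·0.131 + 2·0.25·0.0331 + 4·0.25·0.0675 = 0.100425.

0.100425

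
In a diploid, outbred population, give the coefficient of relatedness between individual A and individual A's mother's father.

0.25

Each parent–offspring link contributes a factor of 1/2, and independent paths through distinct common ancestors add.
Two parent–offspring links: r = (1/2)^2 = 1/4.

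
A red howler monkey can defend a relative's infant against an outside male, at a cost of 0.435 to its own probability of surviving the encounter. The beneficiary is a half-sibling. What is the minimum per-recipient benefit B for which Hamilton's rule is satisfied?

r to a half-sibling = 0.25 (half-sibs share one parent — one path of length 2: r = (1/2)^2 = 1/4).
Hamilton's rule with n recipients of equal r: n·r·B > C, so B > C/(n·r) = 0.435/(1·0.25) = 1.74.

1.74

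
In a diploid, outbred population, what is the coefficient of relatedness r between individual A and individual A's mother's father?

Each parent–offspring link contributes a factor of 1/2, and independent paths through distinct common ancestors add.
Two parent–offspring links: r = (1/2)^2 = 1/4.

0.25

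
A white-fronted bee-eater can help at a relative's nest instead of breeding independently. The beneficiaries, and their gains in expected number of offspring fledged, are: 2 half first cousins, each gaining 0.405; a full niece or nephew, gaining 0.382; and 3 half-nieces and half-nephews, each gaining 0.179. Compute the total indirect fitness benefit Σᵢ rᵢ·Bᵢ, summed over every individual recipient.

r to a half first cousin = 1/16 (half first cousins share one grandparent — one path of length 4: r = (1/2)^4 = 1/16).
r to a full niece or nephew = 1/4 (full aunt/uncle↔niece/nephew: two paths of length 3 through the shared grandparent pair: r = 2·(1/2)^3 = 1/4).
r to a half-niece or half-nephew = 1/8 (half-aunt/uncle↔niece/nephew: one path of length 3: r = (1/2)^3 = 1/8).
Summing one r·B term per recipient: 2·0.0625·0.405 + 1·0.25·0.382 + 3·0.125·0.179 = 0.21325.

0.21325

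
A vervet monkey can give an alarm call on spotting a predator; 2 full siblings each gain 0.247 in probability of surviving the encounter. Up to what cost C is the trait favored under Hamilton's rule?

0.247

r to a full sibling = 1/2 (full sibs share both parents — two paths of length 2: r = 2·(1/2)^2 = 1/2).
Hamilton's rule: n·r·B > C, so the trait is favored while C < n·r·B = 2·0.5·0.247 = 0.247.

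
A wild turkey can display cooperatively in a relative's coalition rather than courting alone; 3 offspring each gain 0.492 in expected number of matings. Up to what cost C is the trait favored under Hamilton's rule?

0.738

r to an offspring = 0.5 (one parent–offspring link: r = (1/2)^1 = 1/2).
Hamilton's rule: n·r·B > C, so the trait is favored while C < n·r·B = 3·0.5·0.492 = 0.738.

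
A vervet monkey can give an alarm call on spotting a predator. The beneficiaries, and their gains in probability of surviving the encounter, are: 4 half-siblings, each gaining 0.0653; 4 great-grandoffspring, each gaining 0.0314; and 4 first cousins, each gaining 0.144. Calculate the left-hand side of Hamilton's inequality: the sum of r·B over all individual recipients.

r to a half-sibling = 1/4 (half-sibs share one parent — one path of length 2: r = (1/2)^2 = 1/4).
r to a great-grandoffspring = 0.125 (three parent–offspring links: r = (1/2)^3 = 1/8).
r to a first cousin = 1/8 (first cousins share one grandparent pair — two paths of length 4: r = 2·(1/2)^4 = 1/8).
Summing one r·B term per recipient: 4·0.25·0.0653 + 4·0.125·0.0314 + 4·0.125·0.144 = 0.153.

0.153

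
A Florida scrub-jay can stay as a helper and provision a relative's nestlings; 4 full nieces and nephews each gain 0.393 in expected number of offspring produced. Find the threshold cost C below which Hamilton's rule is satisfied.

0.393

r to a full niece or nephew = 0.25 (full aunt/uncle↔niece/nephew: two paths of length 3 through the shared grandparent pair: r = 2·(1/2)^3 = 1/4).
Hamilton's rule: n·r·B > C, so the trait is favored while C < n·r·B = 4·0.25·0.393 = 0.393.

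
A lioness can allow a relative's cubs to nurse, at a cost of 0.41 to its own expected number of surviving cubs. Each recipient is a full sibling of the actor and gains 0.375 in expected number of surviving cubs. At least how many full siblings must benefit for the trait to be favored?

3

r to a full sibling = 0.5 (full sibs share both parents — two paths of length 2: r = 2·(1/2)^2 = 1/2).
Hamilton's rule: n·r·B > C  ⇒  n > C/(r·B) = 0.41/(0.5·0.375) = 2.187.
The smallest integer exceeding 2.187 is 3.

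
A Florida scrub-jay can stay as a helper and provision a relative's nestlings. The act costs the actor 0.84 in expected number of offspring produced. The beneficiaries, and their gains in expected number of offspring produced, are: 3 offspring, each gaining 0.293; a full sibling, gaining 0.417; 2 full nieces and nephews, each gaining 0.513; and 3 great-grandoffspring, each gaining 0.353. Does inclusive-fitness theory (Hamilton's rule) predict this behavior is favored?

Yes

Hamilton's rule: the trait is favored when the sum of r·B over every recipient exceeds the actor's cost C.
r to an offspring = 0.5 (one parent–offspring link: r = (1/2)^1 = 1/2).
r to a full sibling = 0.5 (full sibs share both parents — two paths of length 2: r = 2·(1/2)^2 = 1/2).
r to a full niece or nephew = 1/4 (full aunt/uncle↔niece/nephew: two paths of length 3 through the shared grandparent pair: r = 2·(1/2)^3 = 1/4).
r to a great-grandoffspring = 1/8 (three parent–offspring links: r = (1/2)^3 = 1/8).
Summing one r·B term per recipient: 3·0.5·0.293 + 1·0.5·0.417 + 2·0.25·0.513 + 3·0.125·0.353 = 1.036875.
1.036875 > 0.84: the indirect benefit exceeds the cost.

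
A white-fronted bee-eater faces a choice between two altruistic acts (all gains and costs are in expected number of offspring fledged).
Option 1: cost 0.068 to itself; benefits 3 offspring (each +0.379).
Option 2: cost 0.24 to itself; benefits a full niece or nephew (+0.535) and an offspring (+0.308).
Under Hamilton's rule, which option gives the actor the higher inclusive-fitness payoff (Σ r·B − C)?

Option 1: r to an offspring = 0.5.
Option 1: Σ r·B − C = (3·0.5·0.379) − 0.068 = 0.5005.
Option 2: r to a full niece or nephew = 0.25.
Option 2: r to an offspring = 0.5.
Option 2: Σ r·B − C = (1·0.25·0.535 + 1·0.5·0.308) − 0.24 = 0.04775.
Option 1 has the higher net inclusive-fitness payoff.

Option 1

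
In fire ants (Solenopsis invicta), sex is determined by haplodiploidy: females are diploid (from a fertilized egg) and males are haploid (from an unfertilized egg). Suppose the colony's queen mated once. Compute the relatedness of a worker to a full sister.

Haplodiploid full sisters inherit their father's entire haploid genome identically (contributing 1/2) and on average half of their mother's contribution (1/2 · 1/2 = 1/4); r = 1/2 + 1/4 = 3/4.

0.75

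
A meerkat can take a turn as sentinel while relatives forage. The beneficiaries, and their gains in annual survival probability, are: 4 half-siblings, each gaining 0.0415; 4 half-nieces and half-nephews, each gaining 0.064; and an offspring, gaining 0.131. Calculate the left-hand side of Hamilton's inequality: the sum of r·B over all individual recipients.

r to a half-sibling = 0.25 (half-sibs share one parent — one path of length 2: r = (1/2)^2 = 1/4).
r to a half-niece or half-nephew = 0.125 (half-aunt/uncle↔niece/nephew: one path of length 3: r = (1/2)^3 = 1/8).
r to an offspring = 1/2 (one parent–offspring link: r = (1/2)^1 = 1/2).
Summing one r·B term per recipient: 4·0.25·0.0415 + 4·0.125·0.064 + 1·0.5·0.131 = 0.139.

0.139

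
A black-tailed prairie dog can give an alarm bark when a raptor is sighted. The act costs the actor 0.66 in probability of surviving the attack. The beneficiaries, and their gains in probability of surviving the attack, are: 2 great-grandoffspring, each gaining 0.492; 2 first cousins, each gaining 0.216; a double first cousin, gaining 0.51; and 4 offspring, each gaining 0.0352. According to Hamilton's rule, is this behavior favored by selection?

Hamilton's rule: the trait is favored when the sum of r·B over every recipient exceeds the actor's cost C.
r to a great-grandoffspring = 1/8 (three parent–offspring links: r = (1/2)^3 = 1/8).
r to a first cousin = 0.125 (first cousins share one grandparent pair — two paths of length 4: r = 2·(1/2)^4 = 1/8).
r to a double first cousin = 1/4 (double first cousins share both grandparent pairs — four paths of length 4: r = 4·(1/2)^4 = 1/4).
r to an offspring = 1/2 (one parent–offspring link: r = (1/2)^1 = 1/2).
Summing one r·B term per recipient: 2·0.125·0.492 + 2·0.125·0.216 + 1·0.25·0.51 + 4·0.5·0.0352 = 0.3749.
0.3749 < 0.66: the indirect benefit is less than the cost.

No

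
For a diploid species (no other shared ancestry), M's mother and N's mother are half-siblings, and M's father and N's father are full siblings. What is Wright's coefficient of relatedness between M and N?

Wright's path rule: contributions from independent ancestry routes add.
M and N are related in two ways: half first cousins through their mothers (r = 1/16) and first cousins through their fathers (r = 1/8).
r = 1/16 + 1/8 = 0.1875.

0.1875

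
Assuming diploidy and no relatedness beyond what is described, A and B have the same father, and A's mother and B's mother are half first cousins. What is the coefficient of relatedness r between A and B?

0.265625

With two independent routes of shared ancestry, r is the sum of the two contributions.
A and B are related in two ways: half-sibs through their shared father (r = 1/4) and half second cousins through their mothers (r = 1/64).
r = 1/4 + 1/64 = 17/64 = 0.265625.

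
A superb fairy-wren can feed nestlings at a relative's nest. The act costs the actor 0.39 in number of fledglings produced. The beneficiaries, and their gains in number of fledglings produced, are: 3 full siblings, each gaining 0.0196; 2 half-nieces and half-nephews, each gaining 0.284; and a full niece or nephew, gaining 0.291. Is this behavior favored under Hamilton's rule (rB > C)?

Hamilton's rule: the trait is favored when the sum of r·B over every recipient exceeds the actor's cost C.
r to a full sibling = 1/2 (full sibs share both parents — two paths of length 2: r = 2·(1/2)^2 = 1/2).
r to a half-niece or half-nephew = 0.125 (half-aunt/uncle↔niece/nephew: one path of length 3: r = (1/2)^3 = 1/8).
r to a full niece or nephew = 0.25 (full aunt/uncle↔niece/nephew: two paths of length 3 through the shared grandparent pair: r = 2·(1/2)^3 = 1/4).
Summing one r·B term per recipient: 3·0.5·0.0196 + 2·0.125·0.284 + 1·0.25·0.291 = 0.17315.
0.17315 < 0.39: the indirect benefit is less than the cost.

No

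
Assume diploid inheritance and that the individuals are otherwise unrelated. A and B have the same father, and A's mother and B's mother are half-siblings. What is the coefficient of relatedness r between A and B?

0.3125

With two independent routes of shared ancestry, r is the sum of the two contributions.
A and B are related in two ways: half-sibs through their shared father (r = 1/4) and half first cousins through their mothers (r = 1/16).
r = 1/4 + 1/16 = 0.3125.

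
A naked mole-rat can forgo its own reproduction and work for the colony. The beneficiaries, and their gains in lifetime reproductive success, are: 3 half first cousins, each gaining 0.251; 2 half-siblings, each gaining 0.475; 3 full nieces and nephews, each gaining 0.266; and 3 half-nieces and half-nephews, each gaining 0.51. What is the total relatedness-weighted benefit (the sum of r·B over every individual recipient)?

r to a half first cousin = 1/16 (half first cousins share one grandparent — one path of length 4: r = (1/2)^4 = 1/16).
r to a half-sibling = 1/4 (half-sibs share one parent — one path of length 2: r = (1/2)^2 = 1/4).
r to a full niece or nephew = 0.25 (full aunt/uncle↔niece/nephew: two paths of length 3 through the shared grandparent pair: r = 2·(1/2)^3 = 1/4).
r to a half-niece or half-nephew = 1/8 (half-aunt/uncle↔niece/nephew: one path of length 3: r = (1/2)^3 = 1/8).
Summing one r·B term per recipient: 3·0.0625·0.251 + 2·0.25·0.475 + 3·0.25·0.266 + 3·0.125·0.51 = 0.6753125.

0.6753125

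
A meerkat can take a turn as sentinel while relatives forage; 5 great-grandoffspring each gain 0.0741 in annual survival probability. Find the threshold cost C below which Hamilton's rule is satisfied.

r to a great-grandoffspring = 0.125 (three parent–offspring links: r = (1/2)^3 = 1/8).
Hamilton's rule: n·r·B > C, so the trait is favored while C < n·r·B = 5·0.125·0.0741 = 0.0463125.

0.0463125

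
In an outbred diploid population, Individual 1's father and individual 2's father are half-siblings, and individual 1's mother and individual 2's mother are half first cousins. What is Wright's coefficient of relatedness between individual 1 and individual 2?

0.078125

Wright's path rule: contributions from independent ancestry routes add.
Individual 1 and individual 2 are related in two ways: half first cousins through their fathers (r = 1/16) and half second cousins through their mothers (r = 1/64).
r = 1/16 + 1/64 = 5/64 = 0.078125.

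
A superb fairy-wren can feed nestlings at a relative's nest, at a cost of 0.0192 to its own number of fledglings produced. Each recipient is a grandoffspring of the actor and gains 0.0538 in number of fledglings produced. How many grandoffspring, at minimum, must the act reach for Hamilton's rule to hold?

r to a grandoffspring = 0.25 (two parent–offspring links: r = (1/2)^2 = 1/4).
Hamilton's rule: n·r·B > C  ⇒  n > C/(r·B) = 0.0192/(0.25·0.0538) = 1.428.
The smallest integer exceeding 1.428 is 2.

2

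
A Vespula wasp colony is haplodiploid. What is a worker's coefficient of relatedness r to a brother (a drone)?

Her haploid brother carries none of their father's genes and a random half of their mother's genome; that half matches the maternal half of her own genome with probability 1/2: r = 1/2 · 1/2 = 1/4.

0.25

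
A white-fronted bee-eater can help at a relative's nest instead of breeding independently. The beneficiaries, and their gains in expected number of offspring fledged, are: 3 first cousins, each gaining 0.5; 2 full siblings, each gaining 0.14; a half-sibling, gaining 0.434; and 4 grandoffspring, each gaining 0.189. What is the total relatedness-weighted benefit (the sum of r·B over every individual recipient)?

0.625

r to a first cousin = 0.125 (first cousins share one grandparent pair — two paths of length 4: r = 2·(1/2)^4 = 1/8).
r to a full sibling = 1/2 (full sibs share both parents — two paths of length 2: r = 2·(1/2)^2 = 1/2).
r to a half-sibling = 0.25 (half-sibs share one parent — one path of length 2: r = (1/2)^2 = 1/4).
r to a grandoffspring = 0.25 (two parent–offspring links: r = (1/2)^2 = 1/4).
Summing one r·B term per recipient: 3·0.125·0.5 + 2·0.5·0.14 + 1·0.25·0.434 + 4·0.25·0.189 = 0.625.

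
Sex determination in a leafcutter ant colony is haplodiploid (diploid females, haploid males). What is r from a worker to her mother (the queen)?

One meiotic link between diploid queen and diploid daughter: r = 1/2.

0.5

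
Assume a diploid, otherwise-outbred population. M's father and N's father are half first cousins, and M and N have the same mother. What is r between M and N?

0.265625

Relatedness sums over independent paths through distinct common ancestors.
M and N are related in two ways: half second cousins through their fathers (r = 1/64) and half-sibs through their shared mother (r = 1/4).
r = 1/64 + 1/4 = 17/64 = 0.265625.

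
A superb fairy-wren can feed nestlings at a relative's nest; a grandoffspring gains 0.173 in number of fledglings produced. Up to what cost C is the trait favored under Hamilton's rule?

0.04325

r to a grandoffspring = 1/4 (two parent–offspring links: r = (1/2)^2 = 1/4).
Hamilton's rule: n·r·B > C, so the trait is favored while C < n·r·B = 1·0.25·0.173 = 0.04325.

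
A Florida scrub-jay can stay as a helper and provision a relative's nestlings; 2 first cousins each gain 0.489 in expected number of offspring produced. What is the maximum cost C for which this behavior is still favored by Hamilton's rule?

r to a first cousin = 0.125 (first cousins share one grandparent pair — two paths of length 4: r = 2·(1/2)^4 = 1/8).
Hamilton's rule: n·r·B > C, so the trait is favored while C < n·r·B = 2·0.125·0.489 = 0.12225.

0.12225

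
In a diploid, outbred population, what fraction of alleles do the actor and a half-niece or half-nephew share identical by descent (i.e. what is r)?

0.125

Each parent–offspring link contributes a factor of 1/2, and independent paths through distinct common ancestors add.
Half-aunt/uncle↔niece/nephew: one path of length 3: r = (1/2)^3 = 1/8.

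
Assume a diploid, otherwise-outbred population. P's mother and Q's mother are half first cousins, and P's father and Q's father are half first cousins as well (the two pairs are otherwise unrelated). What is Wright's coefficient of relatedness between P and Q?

With two independent routes of shared ancestry, r is the sum of the two contributions.
P and Q are related in two ways: half second cousins through their mothers (r = 1/64) and half second cousins through their fathers (r = 1/64).
r = 1/64 + 1/64 = 1/32 = 0.03125.

0.03125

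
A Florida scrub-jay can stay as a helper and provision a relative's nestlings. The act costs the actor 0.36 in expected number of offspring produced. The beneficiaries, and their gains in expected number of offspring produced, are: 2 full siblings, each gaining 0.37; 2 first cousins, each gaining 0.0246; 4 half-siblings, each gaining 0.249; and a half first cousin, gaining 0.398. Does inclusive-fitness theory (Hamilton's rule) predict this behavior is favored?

Hamilton's rule: the trait is favored when the sum of r·B over every recipient exceeds the actor's cost C.
r to a full sibling = 1/2 (full sibs share both parents — two paths of length 2: r = 2·(1/2)^2 = 1/2).
r to a first cousin = 0.125 (first cousins share one grandparent pair — two paths of length 4: r = 2·(1/2)^4 = 1/8).
r to a half-sibling = 1/4 (half-sibs share one parent — one path of length 2: r = (1/2)^2 = 1/4).
r to a half first cousin = 0.0625 (half first cousins share one grandparent — one path of length 4: r = (1/2)^4 = 1/16).
Summing one r·B term per recipient: 2·0.5·0.37 + 2·0.125·0.0246 + 4·0.25·0.249 + 1·0.0625·0.398 = 0.650025.
0.650025 > 0.36: the indirect benefit exceeds the cost.

Yes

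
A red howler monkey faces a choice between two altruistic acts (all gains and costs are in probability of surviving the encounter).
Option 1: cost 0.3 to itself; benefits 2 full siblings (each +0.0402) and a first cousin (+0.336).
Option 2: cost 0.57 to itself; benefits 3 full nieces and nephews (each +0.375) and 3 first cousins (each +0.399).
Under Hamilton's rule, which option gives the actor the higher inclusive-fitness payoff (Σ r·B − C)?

Option 1: r to a full sibling = 0.5.
Option 1: r to a first cousin = 0.125.
Option 1: Σ r·B − C = (2·0.5·0.0402 + 1·0.125·0.336) − 0.3 = -0.2178.
Option 2: r to a full niece or nephew = 0.25.
Option 2: r to a first cousin = 0.125.
Option 2: Σ r·B − C = (3·0.25·0.375 + 3·0.125·0.399) − 0.57 = -0.139125.
Option 2 has the higher net inclusive-fitness payoff.

Option 2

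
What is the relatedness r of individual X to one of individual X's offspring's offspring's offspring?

0.125

Each parent–offspring link contributes a factor of 1/2, and independent paths through distinct common ancestors add.
Three parent–offspring links: r = (1/2)^3 = 1/8.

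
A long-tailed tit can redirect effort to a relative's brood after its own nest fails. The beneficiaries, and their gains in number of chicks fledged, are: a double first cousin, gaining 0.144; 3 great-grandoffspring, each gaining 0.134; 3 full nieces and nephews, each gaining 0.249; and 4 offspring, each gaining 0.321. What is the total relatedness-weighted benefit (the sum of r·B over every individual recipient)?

r to a double first cousin = 1/4 (double first cousins share both grandparent pairs — four paths of length 4: r = 4·(1/2)^4 = 1/4).
r to a great-grandoffspring = 0.125 (three parent–offspring links: r = (1/2)^3 = 1/8).
r to a full niece or nephew = 0.25 (full aunt/uncle↔niece/nephew: two paths of length 3 through the shared grandparent pair: r = 2·(1/2)^3 = 1/4).
r to an offspring = 1/2 (one parent–offspring link: r = (1/2)^1 = 1/2).
Summing one r·B term per recipient: 1·0.25·0.144 + 3·0.125·0.134 + 3·0.25·0.249 + 4·0.5·0.321 = 0.915.

0.915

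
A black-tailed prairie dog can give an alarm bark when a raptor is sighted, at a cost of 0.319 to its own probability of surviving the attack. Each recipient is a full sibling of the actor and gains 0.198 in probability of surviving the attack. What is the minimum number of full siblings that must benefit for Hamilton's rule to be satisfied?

4

r to a full sibling = 0.5 (full sibs share both parents — two paths of length 2: r = 2·(1/2)^2 = 1/2).
Hamilton's rule: n·r·B > C  ⇒  n > C/(r·B) = 0.319/(0.5·0.198) = 3.222.
The smallest integer exceeding 3.222 is 4.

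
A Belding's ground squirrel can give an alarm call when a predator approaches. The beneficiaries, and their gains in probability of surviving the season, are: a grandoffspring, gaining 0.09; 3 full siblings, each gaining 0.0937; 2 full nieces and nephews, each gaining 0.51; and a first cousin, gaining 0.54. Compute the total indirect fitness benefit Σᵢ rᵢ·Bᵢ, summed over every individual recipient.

0.48555

r to a grandoffspring = 0.25 (two parent–offspring links: r = (1/2)^2 = 1/4).
r to a full sibling = 1/2 (full sibs share both parents — two paths of length 2: r = 2·(1/2)^2 = 1/2).
r to a full niece or nephew = 1/4 (full aunt/uncle↔niece/nephew: two paths of length 3 through the shared grandparent pair: r = 2·(1/2)^3 = 1/4).
r to a first cousin = 1/8 (first cousins share one grandparent pair — two paths of length 4: r = 2·(1/2)^4 = 1/8).
Summing one r·B term per recipient: 1·0.25·0.09 + 3·0.5·0.0937 + 2·0.25·0.51 + 1·0.125·0.54 = 0.48555.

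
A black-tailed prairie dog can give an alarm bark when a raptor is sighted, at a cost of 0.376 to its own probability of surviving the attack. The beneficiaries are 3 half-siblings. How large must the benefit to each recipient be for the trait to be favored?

0.5013

r to a half-sibling = 1/4 (half-sibs share one parent — one path of length 2: r = (1/2)^2 = 1/4).
Hamilton's rule with n recipients of equal r: n·r·B > C, so B > C/(n·r) = 0.376/(3·0.25) = 0.5013.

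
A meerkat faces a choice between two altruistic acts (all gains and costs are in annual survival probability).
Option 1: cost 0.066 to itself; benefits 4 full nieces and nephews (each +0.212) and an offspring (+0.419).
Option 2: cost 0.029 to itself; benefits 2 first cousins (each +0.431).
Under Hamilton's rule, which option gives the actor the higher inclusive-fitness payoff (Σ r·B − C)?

Option 1

Option 1: r to a full niece or nephew = 0.25.
Option 1: r to an offspring = 0.5.
Option 1: Σ r·B − C = (4·0.25·0.212 + 1·0.5·0.419) − 0.066 = 0.3555.
Option 2: r to a first cousin = 0.125.
Option 2: Σ r·B − C = (2·0.125·0.431) − 0.029 = 0.07875.
Option 1 has the higher net inclusive-fitness payoff.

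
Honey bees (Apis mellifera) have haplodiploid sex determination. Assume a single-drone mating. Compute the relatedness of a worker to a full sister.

0.75

Haplodiploid full sisters inherit their father's entire haploid genome identically (contributing 1/2) and on average half of their mother's contribution (1/2 · 1/2 = 1/4); r = 1/2 + 1/4 = 3/4.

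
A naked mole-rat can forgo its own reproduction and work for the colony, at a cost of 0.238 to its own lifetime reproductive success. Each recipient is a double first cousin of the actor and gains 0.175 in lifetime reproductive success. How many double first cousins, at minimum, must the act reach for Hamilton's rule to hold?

6

r to a double first cousin = 0.25 (double first cousins share both grandparent pairs — four paths of length 4: r = 4·(1/2)^4 = 1/4).
Hamilton's rule: n·r·B > C  ⇒  n > C/(r·B) = 0.238/(0.25·0.175) = 5.44.
The smallest integer exceeding 5.44 is 6.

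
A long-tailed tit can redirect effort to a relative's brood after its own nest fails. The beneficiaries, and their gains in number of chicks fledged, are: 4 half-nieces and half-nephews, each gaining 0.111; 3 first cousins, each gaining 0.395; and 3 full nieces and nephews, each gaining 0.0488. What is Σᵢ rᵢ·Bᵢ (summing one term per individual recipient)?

r to a half-niece or half-nephew = 1/8 (half-aunt/uncle↔niece/nephew: one path of length 3: r = (1/2)^3 = 1/8).
r to a first cousin = 1/8 (first cousins share one grandparent pair — two paths of length 4: r = 2·(1/2)^4 = 1/8).
r to a full niece or nephew = 1/4 (full aunt/uncle↔niece/nephew: two paths of length 3 through the shared grandparent pair: r = 2·(1/2)^3 = 1/4).
Summing one r·B term per recipient: 4·0.125·0.111 + 3·0.125·0.395 + 3·0.25·0.0488 = 0.240225.

0.240225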